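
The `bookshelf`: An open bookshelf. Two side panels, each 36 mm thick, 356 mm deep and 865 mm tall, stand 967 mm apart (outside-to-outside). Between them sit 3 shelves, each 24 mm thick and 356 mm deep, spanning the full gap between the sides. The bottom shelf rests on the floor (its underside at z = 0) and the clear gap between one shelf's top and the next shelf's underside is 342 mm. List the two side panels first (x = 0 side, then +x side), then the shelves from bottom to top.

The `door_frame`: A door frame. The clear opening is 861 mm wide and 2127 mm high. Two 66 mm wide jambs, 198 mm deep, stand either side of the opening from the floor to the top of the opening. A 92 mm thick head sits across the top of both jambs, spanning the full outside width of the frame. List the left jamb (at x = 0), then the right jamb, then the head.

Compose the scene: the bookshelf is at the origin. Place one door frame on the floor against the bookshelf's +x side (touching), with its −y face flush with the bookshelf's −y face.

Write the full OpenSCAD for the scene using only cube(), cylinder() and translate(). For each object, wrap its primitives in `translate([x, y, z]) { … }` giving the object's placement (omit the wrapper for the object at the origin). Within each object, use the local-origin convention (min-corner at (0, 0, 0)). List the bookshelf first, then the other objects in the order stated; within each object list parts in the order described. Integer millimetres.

cube([36, 356, 865]);
translate([931, 0, 0]) cube([36, 356, 865]);
translate([36, 0, 0]) cube([895, 356, 24]);
translate([36, 0, 366]) cube([895, 356, 24]);
translate([36, 0, 732]) cube([895, 356, 24]);
translate([967, 0, 0]) {
  cube([66, 198, 2127]);
  translate([927, 0, 0]) cube([66, 198, 2127]);
  translate([0, 0, 2127]) cube([993, 198, 92]);
}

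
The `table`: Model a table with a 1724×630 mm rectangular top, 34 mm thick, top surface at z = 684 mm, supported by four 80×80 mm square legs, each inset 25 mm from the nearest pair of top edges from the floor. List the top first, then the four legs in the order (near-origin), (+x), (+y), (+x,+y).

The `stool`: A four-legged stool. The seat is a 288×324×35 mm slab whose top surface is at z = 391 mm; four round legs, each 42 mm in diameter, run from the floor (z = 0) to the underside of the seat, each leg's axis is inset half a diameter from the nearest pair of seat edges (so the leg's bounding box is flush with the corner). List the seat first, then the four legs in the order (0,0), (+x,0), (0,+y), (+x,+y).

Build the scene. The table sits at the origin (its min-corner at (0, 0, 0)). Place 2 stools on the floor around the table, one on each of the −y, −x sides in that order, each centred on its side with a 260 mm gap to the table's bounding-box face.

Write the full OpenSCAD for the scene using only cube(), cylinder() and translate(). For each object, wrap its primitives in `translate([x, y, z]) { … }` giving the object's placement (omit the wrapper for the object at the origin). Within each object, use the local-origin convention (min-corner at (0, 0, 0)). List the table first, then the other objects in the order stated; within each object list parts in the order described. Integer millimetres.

translate([0, 0, 650]) cube([1724, 630, 34]);
translate([25, 25, 0]) cube([80, 80, 650]);
translate([1619, 25, 0]) cube([80, 80, 650]);
translate([25, 525, 0]) cube([80, 80, 650]);
translate([1619, 525, 0]) cube([80, 80, 650]);
translate([718, -584, 0]) {
  translate([0, 0, 356]) cube([288, 324, 35]);
  translate([21, 21, 0]) cylinder(h = 356, r = 21);
  translate([267, 21, 0]) cylinder(h = 356, r = 21);
  translate([21, 303, 0]) cylinder(h = 356, r = 21);
  translate([267, 303, 0]) cylinder(h = 356, r = 21);
}
translate([-548, 153, 0]) {
  translate([0, 0, 356]) cube([288, 324, 35]);
  translate([21, 21, 0]) cylinder(h = 356, r = 21);
  translate([267, 21, 0]) cylinder(h = 356, r = 21);
  translate([21, 303, 0]) cylinder(h = 356, r = 21);
  translate([267, 303, 0]) cylinder(h = 356, r = 21);
}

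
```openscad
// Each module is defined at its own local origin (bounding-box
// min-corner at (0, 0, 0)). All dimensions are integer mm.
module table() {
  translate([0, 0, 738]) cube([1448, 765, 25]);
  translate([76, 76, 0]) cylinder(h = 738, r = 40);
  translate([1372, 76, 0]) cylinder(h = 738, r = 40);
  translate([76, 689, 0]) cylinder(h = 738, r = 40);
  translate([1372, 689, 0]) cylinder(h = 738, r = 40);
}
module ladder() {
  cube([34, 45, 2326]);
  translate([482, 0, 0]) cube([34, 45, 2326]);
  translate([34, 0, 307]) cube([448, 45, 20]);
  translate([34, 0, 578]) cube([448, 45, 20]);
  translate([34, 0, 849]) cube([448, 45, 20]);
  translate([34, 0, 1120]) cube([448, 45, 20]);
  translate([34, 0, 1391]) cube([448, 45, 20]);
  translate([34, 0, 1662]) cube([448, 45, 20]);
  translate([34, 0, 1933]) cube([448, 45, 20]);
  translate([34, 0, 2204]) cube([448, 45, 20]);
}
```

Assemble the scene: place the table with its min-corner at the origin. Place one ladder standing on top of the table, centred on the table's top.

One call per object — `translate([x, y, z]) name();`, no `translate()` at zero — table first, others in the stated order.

table();
translate([466, 360, 763]) ladder();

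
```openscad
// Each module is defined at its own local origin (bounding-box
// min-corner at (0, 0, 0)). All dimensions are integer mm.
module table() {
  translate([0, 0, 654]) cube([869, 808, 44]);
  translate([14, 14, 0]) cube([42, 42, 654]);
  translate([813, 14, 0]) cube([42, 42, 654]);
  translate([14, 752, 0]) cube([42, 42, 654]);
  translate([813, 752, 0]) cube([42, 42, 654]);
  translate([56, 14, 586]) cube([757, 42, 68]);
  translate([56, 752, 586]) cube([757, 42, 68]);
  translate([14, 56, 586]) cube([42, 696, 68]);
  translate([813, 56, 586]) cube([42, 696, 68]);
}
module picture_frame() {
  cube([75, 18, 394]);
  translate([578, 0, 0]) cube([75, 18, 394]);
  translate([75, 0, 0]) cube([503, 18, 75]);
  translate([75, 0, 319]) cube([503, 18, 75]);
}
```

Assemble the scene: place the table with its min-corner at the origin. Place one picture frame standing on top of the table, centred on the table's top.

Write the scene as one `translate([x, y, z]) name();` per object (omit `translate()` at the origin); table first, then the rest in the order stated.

table();
translate([108, 395, 698]) picture_frame();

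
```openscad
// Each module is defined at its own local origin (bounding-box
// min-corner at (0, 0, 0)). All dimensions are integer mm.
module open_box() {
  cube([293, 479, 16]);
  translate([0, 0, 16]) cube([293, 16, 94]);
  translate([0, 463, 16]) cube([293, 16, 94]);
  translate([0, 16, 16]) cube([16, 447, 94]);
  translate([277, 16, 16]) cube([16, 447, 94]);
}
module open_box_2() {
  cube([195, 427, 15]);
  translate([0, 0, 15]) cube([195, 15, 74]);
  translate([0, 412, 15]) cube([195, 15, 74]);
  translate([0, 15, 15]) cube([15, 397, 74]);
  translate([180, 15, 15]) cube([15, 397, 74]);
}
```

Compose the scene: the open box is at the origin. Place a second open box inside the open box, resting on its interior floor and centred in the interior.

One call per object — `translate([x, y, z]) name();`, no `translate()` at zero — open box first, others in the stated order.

open_box();
translate([49, 26, 16]) open_box_2();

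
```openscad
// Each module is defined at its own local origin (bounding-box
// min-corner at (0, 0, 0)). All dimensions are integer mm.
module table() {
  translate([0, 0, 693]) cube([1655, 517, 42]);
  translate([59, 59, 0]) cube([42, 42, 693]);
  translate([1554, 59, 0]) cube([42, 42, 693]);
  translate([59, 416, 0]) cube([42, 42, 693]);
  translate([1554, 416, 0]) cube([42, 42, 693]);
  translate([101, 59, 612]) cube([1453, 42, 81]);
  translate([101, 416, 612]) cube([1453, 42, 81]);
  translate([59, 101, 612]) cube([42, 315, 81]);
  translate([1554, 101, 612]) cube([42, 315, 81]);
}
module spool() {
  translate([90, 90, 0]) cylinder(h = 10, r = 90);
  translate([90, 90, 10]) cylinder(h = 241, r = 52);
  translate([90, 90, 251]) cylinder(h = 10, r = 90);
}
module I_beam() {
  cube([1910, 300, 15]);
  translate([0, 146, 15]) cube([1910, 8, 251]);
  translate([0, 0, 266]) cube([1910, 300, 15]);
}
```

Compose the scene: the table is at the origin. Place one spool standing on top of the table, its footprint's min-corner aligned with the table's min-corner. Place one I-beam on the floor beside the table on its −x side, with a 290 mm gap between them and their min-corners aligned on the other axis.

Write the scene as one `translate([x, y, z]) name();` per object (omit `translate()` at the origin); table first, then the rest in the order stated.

table();
translate([0, 0, 735]) spool();
translate([-2200, 0, 0]) I_beam();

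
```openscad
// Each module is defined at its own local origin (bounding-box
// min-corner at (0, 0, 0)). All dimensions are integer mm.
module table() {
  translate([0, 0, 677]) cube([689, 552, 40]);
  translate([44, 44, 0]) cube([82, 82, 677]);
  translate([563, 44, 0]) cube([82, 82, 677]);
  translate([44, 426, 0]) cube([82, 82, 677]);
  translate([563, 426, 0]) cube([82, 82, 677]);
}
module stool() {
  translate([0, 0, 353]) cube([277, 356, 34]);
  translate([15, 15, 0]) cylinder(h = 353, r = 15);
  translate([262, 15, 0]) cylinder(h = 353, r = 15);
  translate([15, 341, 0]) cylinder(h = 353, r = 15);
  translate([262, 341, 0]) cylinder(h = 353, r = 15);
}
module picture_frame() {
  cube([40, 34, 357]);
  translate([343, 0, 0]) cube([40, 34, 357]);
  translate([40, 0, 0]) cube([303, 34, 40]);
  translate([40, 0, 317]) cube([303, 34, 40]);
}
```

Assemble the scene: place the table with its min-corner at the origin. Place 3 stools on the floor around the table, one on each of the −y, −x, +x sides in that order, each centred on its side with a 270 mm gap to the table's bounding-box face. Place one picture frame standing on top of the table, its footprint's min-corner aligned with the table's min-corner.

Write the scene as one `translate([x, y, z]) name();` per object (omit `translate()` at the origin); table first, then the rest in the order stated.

table();
translate([206, -626, 0]) stool();
translate([-547, 98, 0]) stool();
translate([959, 98, 0]) stool();
translate([0, 0, 717]) picture_frame();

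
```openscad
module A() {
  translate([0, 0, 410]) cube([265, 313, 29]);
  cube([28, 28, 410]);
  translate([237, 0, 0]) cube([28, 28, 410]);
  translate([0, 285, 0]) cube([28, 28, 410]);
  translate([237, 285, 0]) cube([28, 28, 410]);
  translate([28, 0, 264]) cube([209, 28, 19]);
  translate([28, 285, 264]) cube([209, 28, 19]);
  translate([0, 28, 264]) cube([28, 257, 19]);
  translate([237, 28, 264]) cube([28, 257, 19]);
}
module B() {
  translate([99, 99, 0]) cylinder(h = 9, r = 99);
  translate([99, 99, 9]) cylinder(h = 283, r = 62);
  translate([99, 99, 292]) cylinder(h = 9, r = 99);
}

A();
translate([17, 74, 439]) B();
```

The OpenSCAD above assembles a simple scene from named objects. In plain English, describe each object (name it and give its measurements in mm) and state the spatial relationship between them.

A is a four-legged stool. The seat is 265×313 mm, 29 mm thick, top at z = 439 mm. It stands on four square legs, each 28×28 mm in cross-section, from z = 0 to the seat underside, each flush with a corner of the seat. Four stretchers, 28 mm wide and 19 mm tall, connect adjacent legs with their undersides at z = 264 mm, each running between the inner faces of the legs it joins and aligned with the legs' outer faces on the other axis.

B is a spool: two coaxial disc flanges of radius 99 mm and thickness 9 mm, joined by a core cylinder of radius 62 mm and height 283 mm. The lower flange rests on z = 0 and the three cylinders share a vertical axis.

The spool is on top of the stool.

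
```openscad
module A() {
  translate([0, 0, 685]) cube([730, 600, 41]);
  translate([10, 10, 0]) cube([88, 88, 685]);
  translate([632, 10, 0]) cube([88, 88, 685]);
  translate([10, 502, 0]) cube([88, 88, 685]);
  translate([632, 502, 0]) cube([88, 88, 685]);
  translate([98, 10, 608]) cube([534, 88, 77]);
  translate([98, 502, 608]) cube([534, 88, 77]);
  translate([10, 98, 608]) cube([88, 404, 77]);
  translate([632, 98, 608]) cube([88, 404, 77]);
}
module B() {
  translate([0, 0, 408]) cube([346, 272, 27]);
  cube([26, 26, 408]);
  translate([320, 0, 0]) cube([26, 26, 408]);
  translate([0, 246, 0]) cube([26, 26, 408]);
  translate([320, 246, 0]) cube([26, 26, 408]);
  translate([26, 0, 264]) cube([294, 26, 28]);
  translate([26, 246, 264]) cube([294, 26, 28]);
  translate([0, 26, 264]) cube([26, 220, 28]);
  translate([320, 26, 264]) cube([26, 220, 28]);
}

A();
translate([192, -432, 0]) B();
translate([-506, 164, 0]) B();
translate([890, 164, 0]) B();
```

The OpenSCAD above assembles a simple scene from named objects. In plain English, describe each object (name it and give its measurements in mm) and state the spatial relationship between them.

A is a table with a 730×600 mm rectangular top, 41 mm thick, top surface at z = 726 mm, supported by four 88×88 mm square legs, each inset 10 mm from the nearest pair of top edges, running from the floor. Four apron rails, 88 mm thick and 77 mm tall, run between adjacent legs with their top edges flush with the underside of the top and their outer faces flush with the legs' outer faces.

B is a simple wooden stool: a rectangular seat 346 mm (x) by 272 mm (y), 27 mm thick, top face at z = 435 mm, on four square legs, each 26×26 mm in cross-section. The legs rest on z = 0, each flush with a corner of the seat. Four stretchers, 26 mm wide and 28 mm tall, connect adjacent legs with their undersides at z = 264 mm, each running between the inner faces of the legs it joins and aligned with the legs' outer faces on the other axis.

Three stools sit around the table at the −y, −x, +x sides.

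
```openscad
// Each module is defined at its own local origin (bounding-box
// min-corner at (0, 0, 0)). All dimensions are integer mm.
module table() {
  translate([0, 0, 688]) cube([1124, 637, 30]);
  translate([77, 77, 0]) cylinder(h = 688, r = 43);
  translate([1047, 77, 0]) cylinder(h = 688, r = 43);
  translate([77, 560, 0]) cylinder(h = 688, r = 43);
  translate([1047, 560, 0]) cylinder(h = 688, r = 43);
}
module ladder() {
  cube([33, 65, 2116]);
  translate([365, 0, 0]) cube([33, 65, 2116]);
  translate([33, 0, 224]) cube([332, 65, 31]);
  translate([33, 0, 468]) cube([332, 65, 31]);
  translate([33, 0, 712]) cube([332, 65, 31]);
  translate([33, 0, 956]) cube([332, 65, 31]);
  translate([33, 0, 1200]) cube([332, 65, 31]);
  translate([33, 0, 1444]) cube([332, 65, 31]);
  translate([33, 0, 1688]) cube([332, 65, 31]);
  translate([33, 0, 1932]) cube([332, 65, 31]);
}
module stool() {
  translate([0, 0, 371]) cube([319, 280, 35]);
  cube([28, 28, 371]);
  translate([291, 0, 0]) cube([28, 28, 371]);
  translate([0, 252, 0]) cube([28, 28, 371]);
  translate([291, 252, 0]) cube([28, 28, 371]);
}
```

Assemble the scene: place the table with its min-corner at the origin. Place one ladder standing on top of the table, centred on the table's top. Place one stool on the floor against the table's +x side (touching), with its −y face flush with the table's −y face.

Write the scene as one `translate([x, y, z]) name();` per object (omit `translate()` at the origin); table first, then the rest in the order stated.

table();
translate([363, 286, 718]) ladder();
translate([1124, 0, 0]) stool();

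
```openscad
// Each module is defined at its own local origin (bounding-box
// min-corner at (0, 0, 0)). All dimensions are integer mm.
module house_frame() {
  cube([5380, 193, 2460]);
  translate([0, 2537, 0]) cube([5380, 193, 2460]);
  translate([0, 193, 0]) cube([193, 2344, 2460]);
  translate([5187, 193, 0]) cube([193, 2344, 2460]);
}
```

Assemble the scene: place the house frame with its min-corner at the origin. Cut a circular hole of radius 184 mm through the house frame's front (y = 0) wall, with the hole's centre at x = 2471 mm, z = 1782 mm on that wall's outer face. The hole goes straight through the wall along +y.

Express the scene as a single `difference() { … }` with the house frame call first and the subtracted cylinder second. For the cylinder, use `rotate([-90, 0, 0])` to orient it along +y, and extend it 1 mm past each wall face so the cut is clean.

difference() {
  house_frame();
  translate([2471, -1, 1782]) rotate([-90, 0, 0]) cylinder(h = 195, r = 184);
}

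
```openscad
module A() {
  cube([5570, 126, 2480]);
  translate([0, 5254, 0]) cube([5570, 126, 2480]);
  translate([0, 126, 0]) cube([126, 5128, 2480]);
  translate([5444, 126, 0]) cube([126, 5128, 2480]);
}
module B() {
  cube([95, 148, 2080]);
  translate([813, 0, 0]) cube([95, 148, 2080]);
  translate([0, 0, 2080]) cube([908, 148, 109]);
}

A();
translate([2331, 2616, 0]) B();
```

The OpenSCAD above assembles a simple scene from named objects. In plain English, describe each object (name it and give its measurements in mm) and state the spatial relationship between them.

A is a box-shaped house frame (walls only): outside footprint 5570×5380 mm, wall height 2480 mm, wall thickness 126 mm. The two y-facing walls run the full x-width; the two x-facing walls fit between the inner faces of the y-facing walls.

B is a rectangular door frame: two vertical jambs of 95×148 mm section, 2080 mm tall, with a clear opening 718 mm wide between their inner faces. A header 109 mm tall and 148 mm deep lies on top of the jambs and spans the full outside width.

The door frame sits inside the house frame, centred.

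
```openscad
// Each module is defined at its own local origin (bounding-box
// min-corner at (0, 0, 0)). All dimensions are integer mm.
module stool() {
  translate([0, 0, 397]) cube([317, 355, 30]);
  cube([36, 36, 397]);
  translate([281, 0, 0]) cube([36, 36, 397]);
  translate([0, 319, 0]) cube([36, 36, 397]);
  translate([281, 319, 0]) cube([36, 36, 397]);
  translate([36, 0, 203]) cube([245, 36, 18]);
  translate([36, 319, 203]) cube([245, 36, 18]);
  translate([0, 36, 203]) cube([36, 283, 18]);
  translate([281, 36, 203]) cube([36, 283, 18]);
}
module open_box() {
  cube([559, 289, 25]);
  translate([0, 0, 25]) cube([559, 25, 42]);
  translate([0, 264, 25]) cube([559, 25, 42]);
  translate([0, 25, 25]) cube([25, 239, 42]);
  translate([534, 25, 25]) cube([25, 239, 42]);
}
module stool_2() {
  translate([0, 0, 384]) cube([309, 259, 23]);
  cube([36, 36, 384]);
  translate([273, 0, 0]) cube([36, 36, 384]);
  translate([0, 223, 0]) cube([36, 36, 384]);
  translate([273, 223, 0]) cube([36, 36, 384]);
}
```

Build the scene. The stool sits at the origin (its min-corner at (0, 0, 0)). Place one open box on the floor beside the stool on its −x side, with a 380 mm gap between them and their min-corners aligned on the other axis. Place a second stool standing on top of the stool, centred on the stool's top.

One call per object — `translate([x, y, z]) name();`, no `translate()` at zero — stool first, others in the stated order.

stool();
translate([-939, 0, 0]) open_box();
translate([4, 48, 427]) stool_2();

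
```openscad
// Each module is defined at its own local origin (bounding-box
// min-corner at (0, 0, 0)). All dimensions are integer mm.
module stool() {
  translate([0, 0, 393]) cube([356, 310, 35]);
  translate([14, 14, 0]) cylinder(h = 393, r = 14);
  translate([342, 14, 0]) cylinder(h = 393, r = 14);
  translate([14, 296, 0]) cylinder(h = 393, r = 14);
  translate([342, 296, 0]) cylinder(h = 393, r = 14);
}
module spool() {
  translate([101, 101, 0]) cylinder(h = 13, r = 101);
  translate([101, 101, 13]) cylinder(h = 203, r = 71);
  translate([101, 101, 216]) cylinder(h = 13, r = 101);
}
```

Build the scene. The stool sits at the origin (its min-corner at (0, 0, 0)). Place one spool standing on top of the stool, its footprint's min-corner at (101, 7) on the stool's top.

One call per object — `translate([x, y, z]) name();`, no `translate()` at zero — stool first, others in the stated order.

stool();
translate([101, 7, 428]) spool();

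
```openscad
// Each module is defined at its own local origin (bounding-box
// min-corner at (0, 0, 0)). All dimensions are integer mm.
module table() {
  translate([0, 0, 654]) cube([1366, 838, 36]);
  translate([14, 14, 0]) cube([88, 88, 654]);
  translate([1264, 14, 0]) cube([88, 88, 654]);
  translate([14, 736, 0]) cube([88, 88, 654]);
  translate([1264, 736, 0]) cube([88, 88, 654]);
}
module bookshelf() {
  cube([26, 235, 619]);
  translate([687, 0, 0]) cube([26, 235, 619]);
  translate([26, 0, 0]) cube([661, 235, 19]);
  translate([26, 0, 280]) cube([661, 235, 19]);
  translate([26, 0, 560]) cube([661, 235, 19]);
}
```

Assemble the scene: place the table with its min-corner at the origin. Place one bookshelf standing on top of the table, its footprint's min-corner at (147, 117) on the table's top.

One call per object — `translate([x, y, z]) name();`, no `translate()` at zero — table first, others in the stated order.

table();
translate([147, 117, 690]) bookshelf();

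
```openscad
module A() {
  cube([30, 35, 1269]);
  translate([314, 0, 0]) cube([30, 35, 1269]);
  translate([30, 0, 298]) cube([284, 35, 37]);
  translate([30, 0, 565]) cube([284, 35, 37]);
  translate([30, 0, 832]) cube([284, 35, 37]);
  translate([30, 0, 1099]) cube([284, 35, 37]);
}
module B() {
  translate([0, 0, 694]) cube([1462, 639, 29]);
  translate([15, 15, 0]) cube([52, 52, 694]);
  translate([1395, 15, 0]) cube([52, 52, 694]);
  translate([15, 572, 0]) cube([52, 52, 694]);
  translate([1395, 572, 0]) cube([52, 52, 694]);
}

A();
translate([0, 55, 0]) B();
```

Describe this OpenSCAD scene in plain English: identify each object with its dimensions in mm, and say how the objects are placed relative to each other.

A is a straight ladder. Two 30×35 mm vertical rails, 1269 mm tall, stand 344 mm apart (outside-to-outside) with their front faces coplanar on the −y side. 4 rungs, each 35 mm deep and 37 mm tall, span between the inner faces of the rails, front faces flush with the rails. The lowest rung's underside is at z = 298 mm and rungs are spaced 267 mm apart (underside to underside).

B is a table with a 1462×639 mm rectangular top, 29 mm thick, top surface at z = 723 mm, supported by four 52×52 mm square legs, each inset 15 mm from the nearest pair of top edges, running from the floor.

The table is on the floor beside the ladder on its +y side.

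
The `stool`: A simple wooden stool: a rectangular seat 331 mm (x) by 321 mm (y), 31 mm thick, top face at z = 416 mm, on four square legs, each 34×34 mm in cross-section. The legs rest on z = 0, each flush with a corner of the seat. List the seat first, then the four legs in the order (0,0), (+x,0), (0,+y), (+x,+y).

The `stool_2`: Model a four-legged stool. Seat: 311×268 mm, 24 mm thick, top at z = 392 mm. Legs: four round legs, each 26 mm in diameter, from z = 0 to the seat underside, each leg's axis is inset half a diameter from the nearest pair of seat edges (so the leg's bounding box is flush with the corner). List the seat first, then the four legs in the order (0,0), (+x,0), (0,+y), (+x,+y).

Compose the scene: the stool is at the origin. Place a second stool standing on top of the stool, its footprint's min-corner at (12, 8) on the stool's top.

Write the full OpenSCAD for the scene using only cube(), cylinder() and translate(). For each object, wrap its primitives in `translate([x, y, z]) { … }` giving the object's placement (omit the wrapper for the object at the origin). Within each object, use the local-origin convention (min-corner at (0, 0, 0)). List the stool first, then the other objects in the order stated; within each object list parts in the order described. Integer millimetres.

translate([0, 0, 385]) cube([331, 321, 31]);
cube([34, 34, 385]);
translate([297, 0, 0]) cube([34, 34, 385]);
translate([0, 287, 0]) cube([34, 34, 385]);
translate([297, 287, 0]) cube([34, 34, 385]);
translate([12, 8, 416]) {
  translate([0, 0, 368]) cube([311, 268, 24]);
  translate([13, 13, 0]) cylinder(h = 368, r = 13);
  translate([298, 13, 0]) cylinder(h = 368, r = 13);
  translate([13, 255, 0]) cylinder(h = 368, r = 13);
  translate([298, 255, 0]) cylinder(h = 368, r = 13);
}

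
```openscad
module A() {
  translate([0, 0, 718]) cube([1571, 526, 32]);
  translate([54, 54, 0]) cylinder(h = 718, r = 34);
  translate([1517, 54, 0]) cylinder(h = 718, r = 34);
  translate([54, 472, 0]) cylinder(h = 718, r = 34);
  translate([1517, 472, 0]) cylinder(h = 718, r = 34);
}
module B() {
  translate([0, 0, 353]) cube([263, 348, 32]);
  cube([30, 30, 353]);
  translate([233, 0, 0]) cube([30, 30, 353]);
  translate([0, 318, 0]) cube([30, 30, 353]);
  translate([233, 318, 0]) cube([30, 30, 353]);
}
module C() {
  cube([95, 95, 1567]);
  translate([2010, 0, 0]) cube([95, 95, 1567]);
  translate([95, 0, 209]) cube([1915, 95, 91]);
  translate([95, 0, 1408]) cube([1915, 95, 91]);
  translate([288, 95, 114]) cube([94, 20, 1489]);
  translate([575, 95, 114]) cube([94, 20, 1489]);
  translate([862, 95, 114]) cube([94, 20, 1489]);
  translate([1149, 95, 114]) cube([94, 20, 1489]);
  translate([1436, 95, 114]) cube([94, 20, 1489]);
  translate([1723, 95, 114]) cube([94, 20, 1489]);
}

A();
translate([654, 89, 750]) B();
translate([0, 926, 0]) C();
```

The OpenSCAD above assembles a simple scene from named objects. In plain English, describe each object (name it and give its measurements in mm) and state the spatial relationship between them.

A is a table with a 1571×526 mm rectangular top, 32 mm thick, top surface at z = 750 mm, supported by four round legs of 68 mm diameter, each leg's bounding box inset 20 mm from the nearest pair of top edges, running from the floor.

B is a simple wooden stool: a rectangular seat 263 mm (x) by 348 mm (y), 32 mm thick, top face at z = 385 mm, on four square legs, each 30×30 mm in cross-section. The legs rest on z = 0, each flush with a corner of the seat.

C is a fence section. Two 95×95 mm posts, 1567 mm tall, stand on the floor with a clear span of 1915 mm between their inner faces. Two horizontal rails of 95×91 mm section span the gap between the posts with their undersides at z = 209 mm and z = 1408 mm, flush with the posts' −y face. 6 pickets, each 94 mm wide, 20 mm thick and 1489 mm tall, are fixed to the +y face of the rails with their bottoms at z = 114 mm, evenly spaced across the span with equal gaps (rounded down to the nearest mm) at the −x end and between each pair — any rounding remainder accumulates at the +x end.

The stool is on top of the table, centred. The fence section is on the floor beside the table on its +y side.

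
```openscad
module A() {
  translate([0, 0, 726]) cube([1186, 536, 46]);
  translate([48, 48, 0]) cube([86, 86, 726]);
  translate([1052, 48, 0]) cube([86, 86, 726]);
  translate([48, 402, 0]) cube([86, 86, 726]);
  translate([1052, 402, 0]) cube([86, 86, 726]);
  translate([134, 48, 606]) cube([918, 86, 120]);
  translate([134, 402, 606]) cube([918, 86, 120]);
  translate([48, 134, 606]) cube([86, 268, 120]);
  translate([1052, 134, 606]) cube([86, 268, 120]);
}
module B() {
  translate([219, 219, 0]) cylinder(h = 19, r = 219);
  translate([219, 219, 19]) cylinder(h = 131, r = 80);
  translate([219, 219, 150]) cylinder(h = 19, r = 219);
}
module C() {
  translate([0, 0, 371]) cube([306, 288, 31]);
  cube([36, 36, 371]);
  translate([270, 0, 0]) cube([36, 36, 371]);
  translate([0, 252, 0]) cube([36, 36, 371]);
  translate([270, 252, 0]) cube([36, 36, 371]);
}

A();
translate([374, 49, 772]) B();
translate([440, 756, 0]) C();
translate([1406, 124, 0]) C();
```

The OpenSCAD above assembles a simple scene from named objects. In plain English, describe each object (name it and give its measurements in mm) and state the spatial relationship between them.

A is a table: top 1186 mm (x) × 536 mm (y), 46 mm thick, upper face at z = 772 mm, on four 86×86 mm square legs, each inset 48 mm from the nearest pair of top edges, running from z = 0 to the bottom of the top. Four apron rails, 86 mm thick and 120 mm tall, run between adjacent legs with their top edges flush with the underside of the top and their outer faces flush with the legs' outer faces.

B is a spool: two coaxial disc flanges of radius 219 mm and thickness 19 mm, joined by a core cylinder of radius 80 mm and height 131 mm. The lower flange rests on z = 0 and the three cylinders share a vertical axis.

C is a four-legged stool. The seat is a 306×288×31 mm slab whose top surface is at z = 402 mm; four square legs, each 36×36 mm in cross-section, run from the floor (z = 0) to the underside of the seat, each flush with a corner of the seat.

The spool is on top of the table, centred. Two stools sit around the table at the +y, +x sides.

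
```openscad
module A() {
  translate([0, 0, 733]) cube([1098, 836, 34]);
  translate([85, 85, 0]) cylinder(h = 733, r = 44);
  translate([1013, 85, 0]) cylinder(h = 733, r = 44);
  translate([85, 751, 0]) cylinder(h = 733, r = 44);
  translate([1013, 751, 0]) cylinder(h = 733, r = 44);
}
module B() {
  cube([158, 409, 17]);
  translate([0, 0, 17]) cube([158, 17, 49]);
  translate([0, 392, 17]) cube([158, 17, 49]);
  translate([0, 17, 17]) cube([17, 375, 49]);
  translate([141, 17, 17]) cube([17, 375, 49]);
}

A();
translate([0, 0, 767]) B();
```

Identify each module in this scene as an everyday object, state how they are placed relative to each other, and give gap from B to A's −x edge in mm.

The open box's min-x is at 0; the table's min-x is 0; gap = 0 mm.

A is a table. B is an open box. The open box is on top of the table. The gap from the open box to the table's −x edge is 0 mm.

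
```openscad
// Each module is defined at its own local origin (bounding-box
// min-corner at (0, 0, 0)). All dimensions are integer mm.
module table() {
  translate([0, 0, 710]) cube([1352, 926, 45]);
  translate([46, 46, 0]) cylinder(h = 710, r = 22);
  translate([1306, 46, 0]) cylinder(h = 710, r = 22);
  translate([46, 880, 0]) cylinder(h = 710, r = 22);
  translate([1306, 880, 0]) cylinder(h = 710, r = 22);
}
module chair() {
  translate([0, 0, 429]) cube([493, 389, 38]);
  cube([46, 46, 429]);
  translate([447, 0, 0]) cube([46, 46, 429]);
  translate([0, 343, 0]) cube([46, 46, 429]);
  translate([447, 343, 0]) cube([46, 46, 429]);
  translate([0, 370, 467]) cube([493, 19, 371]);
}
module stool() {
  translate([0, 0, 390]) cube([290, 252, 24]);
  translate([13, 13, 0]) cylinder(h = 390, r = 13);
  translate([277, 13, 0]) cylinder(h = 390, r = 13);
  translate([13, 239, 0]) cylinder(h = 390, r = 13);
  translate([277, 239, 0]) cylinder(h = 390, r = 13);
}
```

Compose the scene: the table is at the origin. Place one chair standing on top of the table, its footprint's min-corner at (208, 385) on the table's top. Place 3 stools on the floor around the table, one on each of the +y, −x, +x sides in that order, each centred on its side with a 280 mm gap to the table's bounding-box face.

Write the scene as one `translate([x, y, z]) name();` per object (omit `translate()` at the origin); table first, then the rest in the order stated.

table();
translate([208, 385, 755]) chair();
translate([531, 1206, 0]) stool();
translate([-570, 337, 0]) stool();
translate([1632, 337, 0]) stool();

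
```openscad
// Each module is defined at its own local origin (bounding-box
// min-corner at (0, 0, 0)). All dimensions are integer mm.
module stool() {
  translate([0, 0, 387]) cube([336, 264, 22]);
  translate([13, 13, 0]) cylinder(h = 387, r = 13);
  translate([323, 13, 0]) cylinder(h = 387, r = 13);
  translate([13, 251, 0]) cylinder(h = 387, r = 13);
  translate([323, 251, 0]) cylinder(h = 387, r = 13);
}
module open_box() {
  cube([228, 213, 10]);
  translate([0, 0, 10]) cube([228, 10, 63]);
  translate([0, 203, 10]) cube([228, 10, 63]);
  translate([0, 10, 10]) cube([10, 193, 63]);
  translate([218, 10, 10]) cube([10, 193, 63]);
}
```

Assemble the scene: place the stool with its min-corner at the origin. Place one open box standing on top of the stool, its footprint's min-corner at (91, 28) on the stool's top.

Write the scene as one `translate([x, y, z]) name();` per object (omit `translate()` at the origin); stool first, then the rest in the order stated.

stool();
translate([91, 28, 409]) open_box();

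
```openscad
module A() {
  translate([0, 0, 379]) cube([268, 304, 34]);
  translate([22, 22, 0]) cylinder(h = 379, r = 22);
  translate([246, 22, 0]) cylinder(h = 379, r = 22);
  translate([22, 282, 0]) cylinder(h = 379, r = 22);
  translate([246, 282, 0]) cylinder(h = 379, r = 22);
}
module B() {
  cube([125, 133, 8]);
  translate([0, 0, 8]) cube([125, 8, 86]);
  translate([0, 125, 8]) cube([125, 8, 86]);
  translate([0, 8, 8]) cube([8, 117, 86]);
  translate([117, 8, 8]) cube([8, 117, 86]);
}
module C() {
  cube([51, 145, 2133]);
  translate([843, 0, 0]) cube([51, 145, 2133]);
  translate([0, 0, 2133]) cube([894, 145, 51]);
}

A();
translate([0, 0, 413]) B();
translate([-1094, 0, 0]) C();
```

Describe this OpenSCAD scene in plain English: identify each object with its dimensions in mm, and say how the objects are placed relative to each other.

A is a four-legged stool. The seat is a 268×304×34 mm slab whose top surface is at z = 413 mm; four round legs, each 44 mm in diameter, run from the floor (z = 0) to the underside of the seat, each leg's axis is inset half a diameter from the nearest pair of seat edges (so the leg's bounding box is flush with the corner).

B is an open-topped rectangular box: outside dimensions 125×133×94 mm, with a uniform wall and base thickness of 8 mm. The base is a full 125×133 slab on the floor; four walls sit on top of the base. The front and back walls (the −y and +y sides) span the full width; the two side walls fit between them.

C is a door frame. The clear opening is 792 mm wide and 2133 mm high. Two 51 mm wide jambs, 145 mm deep, stand either side of the opening from the floor to the top of the opening. A 51 mm thick head sits across the top of both jambs, spanning the full outside width of the frame.

The open box is on top of the stool. The door frame is on the floor beside the stool on its −x side.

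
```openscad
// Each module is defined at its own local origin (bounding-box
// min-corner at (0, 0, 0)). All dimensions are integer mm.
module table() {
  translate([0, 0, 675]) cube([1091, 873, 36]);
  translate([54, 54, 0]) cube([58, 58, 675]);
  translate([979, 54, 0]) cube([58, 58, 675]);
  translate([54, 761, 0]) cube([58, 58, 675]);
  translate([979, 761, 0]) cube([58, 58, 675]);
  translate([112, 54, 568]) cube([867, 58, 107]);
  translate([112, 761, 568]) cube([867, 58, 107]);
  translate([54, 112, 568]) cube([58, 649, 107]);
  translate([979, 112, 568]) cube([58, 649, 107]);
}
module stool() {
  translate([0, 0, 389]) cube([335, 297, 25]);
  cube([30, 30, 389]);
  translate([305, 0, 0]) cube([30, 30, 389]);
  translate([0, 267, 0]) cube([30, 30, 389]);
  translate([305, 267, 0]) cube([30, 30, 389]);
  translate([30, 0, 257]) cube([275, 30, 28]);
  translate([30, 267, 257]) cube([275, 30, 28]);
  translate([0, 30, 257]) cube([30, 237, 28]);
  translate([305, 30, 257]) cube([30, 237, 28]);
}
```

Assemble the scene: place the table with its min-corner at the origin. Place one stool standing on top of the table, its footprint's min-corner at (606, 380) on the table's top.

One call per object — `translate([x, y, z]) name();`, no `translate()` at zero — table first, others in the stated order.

table();
translate([606, 380, 711]) stool();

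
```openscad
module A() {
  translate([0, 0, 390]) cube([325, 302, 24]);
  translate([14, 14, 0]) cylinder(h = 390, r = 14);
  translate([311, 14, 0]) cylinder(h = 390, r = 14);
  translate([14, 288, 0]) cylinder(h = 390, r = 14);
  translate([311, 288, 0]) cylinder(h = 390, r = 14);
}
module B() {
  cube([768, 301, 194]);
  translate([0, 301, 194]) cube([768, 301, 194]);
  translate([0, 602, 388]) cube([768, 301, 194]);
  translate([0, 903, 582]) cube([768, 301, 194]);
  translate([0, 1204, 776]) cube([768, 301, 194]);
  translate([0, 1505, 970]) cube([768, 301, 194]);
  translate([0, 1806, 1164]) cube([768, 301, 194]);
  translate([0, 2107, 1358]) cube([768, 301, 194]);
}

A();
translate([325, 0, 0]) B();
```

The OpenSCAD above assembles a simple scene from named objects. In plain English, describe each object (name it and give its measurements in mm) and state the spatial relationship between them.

A is a four-legged stool. The seat is 325×302 mm, 24 mm thick, top at z = 414 mm. It stands on four round legs, each 28 mm in diameter, from z = 0 to the seat underside, each leg's axis is inset half a diameter from the nearest pair of seat edges (so the leg's bounding box is flush with the corner).

B is a run of 8 identical solid stair steps. Each tread is 768×301 mm and each step block is 194 mm high. Step 1 rests on the floor; step k is offset from step 1 by (k−1)×301 mm in y and (k−1)×194 mm in z.

The staircase is against the stool's +x side, with their −y faces flush.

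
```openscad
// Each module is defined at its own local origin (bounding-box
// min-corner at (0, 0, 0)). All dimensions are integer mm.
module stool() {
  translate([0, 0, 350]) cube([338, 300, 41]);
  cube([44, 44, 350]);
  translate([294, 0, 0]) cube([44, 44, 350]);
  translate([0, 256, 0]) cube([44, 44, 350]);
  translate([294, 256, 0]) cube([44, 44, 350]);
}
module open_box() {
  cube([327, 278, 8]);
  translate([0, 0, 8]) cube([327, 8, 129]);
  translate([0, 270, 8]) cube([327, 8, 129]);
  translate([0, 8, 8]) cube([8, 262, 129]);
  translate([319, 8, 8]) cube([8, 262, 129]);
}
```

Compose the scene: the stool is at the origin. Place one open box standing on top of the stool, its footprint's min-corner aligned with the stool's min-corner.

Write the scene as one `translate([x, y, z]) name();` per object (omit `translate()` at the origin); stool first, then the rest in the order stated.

stool();
translate([0, 0, 391]) open_box();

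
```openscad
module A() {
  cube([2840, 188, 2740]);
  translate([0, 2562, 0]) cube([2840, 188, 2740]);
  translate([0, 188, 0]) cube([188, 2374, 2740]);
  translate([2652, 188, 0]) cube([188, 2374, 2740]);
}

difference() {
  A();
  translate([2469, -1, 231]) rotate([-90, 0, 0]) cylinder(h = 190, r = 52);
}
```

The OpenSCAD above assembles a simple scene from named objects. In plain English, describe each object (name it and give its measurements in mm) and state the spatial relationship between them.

A is a box-shaped house frame (walls only): outside footprint 2840×2750 mm, wall height 2740 mm, wall thickness 188 mm. The two y-facing walls run the full x-width; the two x-facing walls fit between the inner faces of the y-facing walls.

The house frame has a circular hole of radius 52 mm through its front wall, centred at (x = 2469, z = 231).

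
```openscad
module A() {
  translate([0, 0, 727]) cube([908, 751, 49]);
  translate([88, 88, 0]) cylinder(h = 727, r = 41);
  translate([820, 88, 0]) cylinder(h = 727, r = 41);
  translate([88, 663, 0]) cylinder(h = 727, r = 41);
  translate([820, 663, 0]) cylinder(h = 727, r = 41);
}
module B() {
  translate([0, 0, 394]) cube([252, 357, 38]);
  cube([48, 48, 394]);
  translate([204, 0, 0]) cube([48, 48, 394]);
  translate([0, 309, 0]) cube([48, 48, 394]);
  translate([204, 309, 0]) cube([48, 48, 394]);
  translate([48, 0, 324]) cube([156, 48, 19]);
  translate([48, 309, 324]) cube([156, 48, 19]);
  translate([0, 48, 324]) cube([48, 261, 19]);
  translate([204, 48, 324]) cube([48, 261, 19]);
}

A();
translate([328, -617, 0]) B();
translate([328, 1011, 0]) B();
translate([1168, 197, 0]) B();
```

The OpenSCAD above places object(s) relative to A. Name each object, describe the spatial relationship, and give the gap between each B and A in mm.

A is a table. B is a stool. Three stools sit around the table at the −y, +y, +x sides. The gap between each stool and the table is 260 mm.

Each stool's nearest face is 260 mm from the table's bounding box.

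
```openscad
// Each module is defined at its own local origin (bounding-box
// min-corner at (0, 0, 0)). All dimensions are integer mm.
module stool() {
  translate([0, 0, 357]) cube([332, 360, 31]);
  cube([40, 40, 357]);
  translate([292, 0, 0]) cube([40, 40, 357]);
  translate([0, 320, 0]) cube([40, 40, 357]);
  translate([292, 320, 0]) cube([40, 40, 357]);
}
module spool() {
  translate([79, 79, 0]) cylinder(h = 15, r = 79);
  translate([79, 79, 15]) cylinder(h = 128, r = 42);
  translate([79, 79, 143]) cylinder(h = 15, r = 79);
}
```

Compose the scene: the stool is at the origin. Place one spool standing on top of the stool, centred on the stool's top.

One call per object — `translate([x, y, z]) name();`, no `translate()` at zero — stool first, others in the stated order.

stool();
translate([87, 101, 388]) spool();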